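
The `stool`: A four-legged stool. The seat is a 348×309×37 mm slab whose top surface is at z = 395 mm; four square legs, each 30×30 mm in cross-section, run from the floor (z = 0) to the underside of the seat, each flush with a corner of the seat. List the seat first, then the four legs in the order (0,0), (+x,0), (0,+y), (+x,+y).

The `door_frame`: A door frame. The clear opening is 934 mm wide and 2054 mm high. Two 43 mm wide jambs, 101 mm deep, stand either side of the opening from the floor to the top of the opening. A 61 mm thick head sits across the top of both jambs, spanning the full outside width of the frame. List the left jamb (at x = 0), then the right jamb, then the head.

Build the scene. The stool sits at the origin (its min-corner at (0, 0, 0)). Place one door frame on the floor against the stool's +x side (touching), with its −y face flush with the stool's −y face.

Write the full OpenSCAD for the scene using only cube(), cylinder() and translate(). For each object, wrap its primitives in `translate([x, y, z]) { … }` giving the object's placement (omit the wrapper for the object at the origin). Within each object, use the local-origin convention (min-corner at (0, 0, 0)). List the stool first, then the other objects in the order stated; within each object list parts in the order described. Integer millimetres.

translate([0, 0, 358]) cube([348, 309, 37]);
cube([30, 30, 358]);
translate([318, 0, 0]) cube([30, 30, 358]);
translate([0, 279, 0]) cube([30, 30, 358]);
translate([318, 279, 0]) cube([30, 30, 358]);
translate([348, 0, 0]) {
  cube([43, 101, 2054]);
  translate([977, 0, 0]) cube([43, 101, 2054]);
  translate([0, 0, 2054]) cube([1020, 101, 61]);
}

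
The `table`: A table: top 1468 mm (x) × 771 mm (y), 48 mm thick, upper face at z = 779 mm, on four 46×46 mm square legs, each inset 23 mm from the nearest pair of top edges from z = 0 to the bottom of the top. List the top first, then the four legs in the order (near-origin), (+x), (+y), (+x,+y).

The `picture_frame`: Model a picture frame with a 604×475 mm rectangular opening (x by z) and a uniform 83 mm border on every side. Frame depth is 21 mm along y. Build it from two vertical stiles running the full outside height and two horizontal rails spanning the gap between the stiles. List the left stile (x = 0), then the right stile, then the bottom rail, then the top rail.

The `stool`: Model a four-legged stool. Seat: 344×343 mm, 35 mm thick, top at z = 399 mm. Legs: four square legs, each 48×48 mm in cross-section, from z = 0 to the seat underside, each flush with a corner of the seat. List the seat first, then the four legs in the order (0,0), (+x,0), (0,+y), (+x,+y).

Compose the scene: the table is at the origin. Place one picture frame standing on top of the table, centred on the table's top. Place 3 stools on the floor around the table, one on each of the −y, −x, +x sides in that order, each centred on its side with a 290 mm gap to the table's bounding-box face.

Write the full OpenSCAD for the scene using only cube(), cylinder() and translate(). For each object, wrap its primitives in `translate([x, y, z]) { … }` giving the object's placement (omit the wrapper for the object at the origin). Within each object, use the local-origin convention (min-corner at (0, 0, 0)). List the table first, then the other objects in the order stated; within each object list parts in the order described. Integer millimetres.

translate([0, 0, 731]) cube([1468, 771, 48]);
translate([23, 23, 0]) cube([46, 46, 731]);
translate([1399, 23, 0]) cube([46, 46, 731]);
translate([23, 702, 0]) cube([46, 46, 731]);
translate([1399, 702, 0]) cube([46, 46, 731]);
translate([349, 375, 779]) {
  cube([83, 21, 641]);
  translate([687, 0, 0]) cube([83, 21, 641]);
  translate([83, 0, 0]) cube([604, 21, 83]);
  translate([83, 0, 558]) cube([604, 21, 83]);
}
translate([562, -633, 0]) {
  translate([0, 0, 364]) cube([344, 343, 35]);
  cube([48, 48, 364]);
  translate([296, 0, 0]) cube([48, 48, 364]);
  translate([0, 295, 0]) cube([48, 48, 364]);
  translate([296, 295, 0]) cube([48, 48, 364]);
}
translate([-634, 214, 0]) {
  translate([0, 0, 364]) cube([344, 343, 35]);
  cube([48, 48, 364]);
  translate([296, 0, 0]) cube([48, 48, 364]);
  translate([0, 295, 0]) cube([48, 48, 364]);
  translate([296, 295, 0]) cube([48, 48, 364]);
}
translate([1758, 214, 0]) {
  translate([0, 0, 364]) cube([344, 343, 35]);
  cube([48, 48, 364]);
  translate([296, 0, 0]) cube([48, 48, 364]);
  translate([0, 295, 0]) cube([48, 48, 364]);
  translate([296, 295, 0]) cube([48, 48, 364]);
}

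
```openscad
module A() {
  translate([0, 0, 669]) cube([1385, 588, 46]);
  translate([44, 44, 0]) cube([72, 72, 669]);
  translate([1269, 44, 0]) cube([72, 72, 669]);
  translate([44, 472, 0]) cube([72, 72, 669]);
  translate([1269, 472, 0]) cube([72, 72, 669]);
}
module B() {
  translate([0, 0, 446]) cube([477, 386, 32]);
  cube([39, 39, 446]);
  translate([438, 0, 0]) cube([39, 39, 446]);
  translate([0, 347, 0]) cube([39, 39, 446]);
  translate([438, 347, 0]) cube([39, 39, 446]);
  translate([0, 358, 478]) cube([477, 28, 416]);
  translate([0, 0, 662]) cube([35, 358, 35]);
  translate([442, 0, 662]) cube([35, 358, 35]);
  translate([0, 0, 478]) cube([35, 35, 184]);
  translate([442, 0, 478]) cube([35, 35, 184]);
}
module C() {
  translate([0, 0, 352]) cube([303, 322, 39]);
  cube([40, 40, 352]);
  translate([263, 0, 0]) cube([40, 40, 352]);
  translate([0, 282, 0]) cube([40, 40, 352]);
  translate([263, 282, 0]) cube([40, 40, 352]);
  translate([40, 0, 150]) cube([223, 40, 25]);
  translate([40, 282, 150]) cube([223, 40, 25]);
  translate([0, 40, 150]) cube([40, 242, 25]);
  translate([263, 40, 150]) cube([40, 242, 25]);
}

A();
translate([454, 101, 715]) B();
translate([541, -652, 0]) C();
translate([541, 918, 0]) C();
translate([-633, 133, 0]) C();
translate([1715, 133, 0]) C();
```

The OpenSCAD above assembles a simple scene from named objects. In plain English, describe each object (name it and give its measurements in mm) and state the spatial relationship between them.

A is a rectangular dining table. The top is 1385×588×46 mm with its upper surface at z = 715 mm. It stands on four 72×72 mm square legs, each inset 44 mm from the nearest pair of top edges, running from the floor to the underside of the top.

B is a chair: 477×386 mm seat, 32 mm thick, top at z = 478 mm, on four 39 mm square corner legs flush with the seat edges. A 28 mm thick backrest slab spans the full seat width, extending 416 mm above the seat top, its back face flush with the seat's +y edge. Two armrests of 35×35 mm section run along each side from the seat's front edge to the front of the backrest, top faces 219 mm above the seat top and outer faces flush with the seat's x-edges; a 35×35 mm post under the front of each armrest stands on the seat at the front corner.

C is a simple wooden stool: a rectangular seat 303 mm (x) by 322 mm (y), 39 mm thick, top face at z = 391 mm, on four square legs, each 40×40 mm in cross-section. The legs rest on z = 0, each flush with a corner of the seat. Four stretchers, 40 mm wide and 25 mm tall, connect adjacent legs with their undersides at z = 150 mm, each running between the inner faces of the legs it joins and aligned with the legs' outer faces on the other axis.

The chair is on top of the table, centred. Four stools sit around the table at the −y, +y, −x, +x sides.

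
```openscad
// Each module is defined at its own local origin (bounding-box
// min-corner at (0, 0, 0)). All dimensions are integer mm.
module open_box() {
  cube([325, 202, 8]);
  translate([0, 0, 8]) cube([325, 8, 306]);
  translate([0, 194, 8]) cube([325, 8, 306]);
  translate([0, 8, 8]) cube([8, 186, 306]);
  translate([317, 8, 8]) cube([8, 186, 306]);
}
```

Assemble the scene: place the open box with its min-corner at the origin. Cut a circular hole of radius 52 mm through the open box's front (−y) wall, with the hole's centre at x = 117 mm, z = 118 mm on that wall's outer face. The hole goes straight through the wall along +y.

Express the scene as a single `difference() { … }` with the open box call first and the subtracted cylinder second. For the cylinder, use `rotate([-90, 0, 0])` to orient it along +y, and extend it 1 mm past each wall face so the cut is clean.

difference() {
  open_box();
  translate([117, -1, 118]) rotate([-90, 0, 0]) cylinder(h = 10, r = 52);
}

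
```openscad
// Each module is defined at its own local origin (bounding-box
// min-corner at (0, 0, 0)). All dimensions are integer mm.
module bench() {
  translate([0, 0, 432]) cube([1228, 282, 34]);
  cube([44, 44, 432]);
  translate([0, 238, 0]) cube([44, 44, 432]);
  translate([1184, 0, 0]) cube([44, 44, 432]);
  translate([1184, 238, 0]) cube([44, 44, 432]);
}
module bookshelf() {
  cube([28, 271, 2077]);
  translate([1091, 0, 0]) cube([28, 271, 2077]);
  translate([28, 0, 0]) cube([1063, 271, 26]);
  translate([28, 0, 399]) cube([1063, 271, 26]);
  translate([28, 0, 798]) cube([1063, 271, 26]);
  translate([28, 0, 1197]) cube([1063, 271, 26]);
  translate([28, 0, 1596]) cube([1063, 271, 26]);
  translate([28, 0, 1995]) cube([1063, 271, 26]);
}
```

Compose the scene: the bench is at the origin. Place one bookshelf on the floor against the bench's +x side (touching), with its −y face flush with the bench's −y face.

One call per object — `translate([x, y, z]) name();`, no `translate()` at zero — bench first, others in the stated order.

bench();
translate([1228, 0, 0]) bookshelf();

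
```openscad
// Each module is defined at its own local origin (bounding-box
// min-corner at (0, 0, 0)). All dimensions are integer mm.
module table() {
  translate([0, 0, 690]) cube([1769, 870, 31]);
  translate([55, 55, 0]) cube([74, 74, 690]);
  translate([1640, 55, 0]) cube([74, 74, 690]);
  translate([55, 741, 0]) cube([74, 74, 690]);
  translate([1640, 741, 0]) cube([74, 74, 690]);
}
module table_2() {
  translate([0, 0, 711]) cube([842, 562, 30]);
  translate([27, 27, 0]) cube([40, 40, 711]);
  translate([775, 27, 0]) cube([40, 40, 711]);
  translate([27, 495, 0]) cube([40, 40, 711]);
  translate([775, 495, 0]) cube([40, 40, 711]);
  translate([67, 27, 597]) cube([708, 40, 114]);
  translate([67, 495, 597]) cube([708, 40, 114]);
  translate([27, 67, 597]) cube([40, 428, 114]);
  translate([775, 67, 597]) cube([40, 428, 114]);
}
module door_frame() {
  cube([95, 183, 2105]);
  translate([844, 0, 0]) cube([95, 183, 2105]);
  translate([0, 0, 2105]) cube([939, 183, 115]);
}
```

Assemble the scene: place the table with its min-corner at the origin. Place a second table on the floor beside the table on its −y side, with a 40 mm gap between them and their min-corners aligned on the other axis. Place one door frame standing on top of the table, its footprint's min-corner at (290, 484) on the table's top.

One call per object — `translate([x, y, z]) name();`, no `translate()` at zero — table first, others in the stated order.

table();
translate([0, -602, 0]) table_2();
translate([290, 484, 721]) door_frame();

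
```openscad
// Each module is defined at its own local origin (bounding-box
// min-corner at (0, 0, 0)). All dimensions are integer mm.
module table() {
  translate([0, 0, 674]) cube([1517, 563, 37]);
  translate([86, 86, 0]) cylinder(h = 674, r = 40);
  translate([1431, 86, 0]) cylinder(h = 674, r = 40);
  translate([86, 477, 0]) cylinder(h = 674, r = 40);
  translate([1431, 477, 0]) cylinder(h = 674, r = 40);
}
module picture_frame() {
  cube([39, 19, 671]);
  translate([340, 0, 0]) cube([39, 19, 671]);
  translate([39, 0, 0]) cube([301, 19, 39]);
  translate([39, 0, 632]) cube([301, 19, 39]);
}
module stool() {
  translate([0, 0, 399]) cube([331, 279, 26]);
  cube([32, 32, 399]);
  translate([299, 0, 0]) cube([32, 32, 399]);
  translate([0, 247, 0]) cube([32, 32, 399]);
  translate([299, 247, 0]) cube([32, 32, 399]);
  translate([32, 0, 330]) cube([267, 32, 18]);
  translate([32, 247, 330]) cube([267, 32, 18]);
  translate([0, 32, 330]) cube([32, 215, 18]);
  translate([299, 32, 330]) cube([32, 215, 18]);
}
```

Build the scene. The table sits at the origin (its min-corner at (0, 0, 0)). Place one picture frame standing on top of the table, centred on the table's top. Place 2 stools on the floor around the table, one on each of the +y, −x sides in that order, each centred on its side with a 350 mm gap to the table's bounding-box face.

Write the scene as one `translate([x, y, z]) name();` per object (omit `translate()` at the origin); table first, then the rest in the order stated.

table();
translate([569, 272, 711]) picture_frame();
translate([593, 913, 0]) stool();
translate([-681, 142, 0]) stool();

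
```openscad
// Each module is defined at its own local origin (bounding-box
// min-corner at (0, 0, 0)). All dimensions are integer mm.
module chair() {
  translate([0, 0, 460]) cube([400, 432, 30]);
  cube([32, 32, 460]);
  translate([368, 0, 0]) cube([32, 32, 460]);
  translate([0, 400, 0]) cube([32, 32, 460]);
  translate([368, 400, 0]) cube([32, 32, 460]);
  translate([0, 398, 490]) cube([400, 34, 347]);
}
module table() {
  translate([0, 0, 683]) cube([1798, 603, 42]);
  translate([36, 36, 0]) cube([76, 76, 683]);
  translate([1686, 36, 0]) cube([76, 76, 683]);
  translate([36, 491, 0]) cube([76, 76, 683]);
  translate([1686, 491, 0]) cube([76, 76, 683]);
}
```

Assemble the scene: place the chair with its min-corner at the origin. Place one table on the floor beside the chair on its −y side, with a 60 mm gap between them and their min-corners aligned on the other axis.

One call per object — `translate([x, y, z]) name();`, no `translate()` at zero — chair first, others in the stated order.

chair();
translate([0, -663, 0]) table();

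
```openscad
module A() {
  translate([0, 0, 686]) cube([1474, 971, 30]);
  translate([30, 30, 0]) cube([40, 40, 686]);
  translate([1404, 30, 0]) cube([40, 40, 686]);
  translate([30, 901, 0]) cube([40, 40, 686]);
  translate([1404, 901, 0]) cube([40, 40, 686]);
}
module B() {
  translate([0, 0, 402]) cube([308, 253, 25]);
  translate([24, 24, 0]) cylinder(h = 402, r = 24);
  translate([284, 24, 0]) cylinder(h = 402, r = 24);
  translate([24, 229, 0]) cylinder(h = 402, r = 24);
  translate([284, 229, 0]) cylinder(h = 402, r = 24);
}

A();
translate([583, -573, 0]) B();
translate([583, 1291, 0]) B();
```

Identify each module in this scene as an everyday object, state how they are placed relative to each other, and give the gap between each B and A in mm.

A is a table. B is a stool. Two stools sit around the table at the −y, +y sides. The gap between each stool and the table is 320 mm.

Each stool's nearest face is 320 mm from the table's bounding box.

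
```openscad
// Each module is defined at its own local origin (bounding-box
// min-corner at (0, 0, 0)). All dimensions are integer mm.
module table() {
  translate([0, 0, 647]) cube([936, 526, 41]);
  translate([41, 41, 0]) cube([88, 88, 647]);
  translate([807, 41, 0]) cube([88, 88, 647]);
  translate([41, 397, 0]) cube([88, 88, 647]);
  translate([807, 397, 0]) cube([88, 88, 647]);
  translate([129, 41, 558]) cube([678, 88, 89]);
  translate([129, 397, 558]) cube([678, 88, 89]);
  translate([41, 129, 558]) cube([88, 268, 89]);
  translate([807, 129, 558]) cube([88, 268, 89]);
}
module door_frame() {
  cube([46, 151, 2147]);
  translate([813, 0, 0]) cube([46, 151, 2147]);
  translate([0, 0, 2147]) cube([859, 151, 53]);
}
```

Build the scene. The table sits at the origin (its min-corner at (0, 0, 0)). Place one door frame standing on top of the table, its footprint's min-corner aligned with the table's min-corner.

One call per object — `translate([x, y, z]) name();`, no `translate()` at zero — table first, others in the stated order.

table();
translate([0, 0, 688]) door_frame();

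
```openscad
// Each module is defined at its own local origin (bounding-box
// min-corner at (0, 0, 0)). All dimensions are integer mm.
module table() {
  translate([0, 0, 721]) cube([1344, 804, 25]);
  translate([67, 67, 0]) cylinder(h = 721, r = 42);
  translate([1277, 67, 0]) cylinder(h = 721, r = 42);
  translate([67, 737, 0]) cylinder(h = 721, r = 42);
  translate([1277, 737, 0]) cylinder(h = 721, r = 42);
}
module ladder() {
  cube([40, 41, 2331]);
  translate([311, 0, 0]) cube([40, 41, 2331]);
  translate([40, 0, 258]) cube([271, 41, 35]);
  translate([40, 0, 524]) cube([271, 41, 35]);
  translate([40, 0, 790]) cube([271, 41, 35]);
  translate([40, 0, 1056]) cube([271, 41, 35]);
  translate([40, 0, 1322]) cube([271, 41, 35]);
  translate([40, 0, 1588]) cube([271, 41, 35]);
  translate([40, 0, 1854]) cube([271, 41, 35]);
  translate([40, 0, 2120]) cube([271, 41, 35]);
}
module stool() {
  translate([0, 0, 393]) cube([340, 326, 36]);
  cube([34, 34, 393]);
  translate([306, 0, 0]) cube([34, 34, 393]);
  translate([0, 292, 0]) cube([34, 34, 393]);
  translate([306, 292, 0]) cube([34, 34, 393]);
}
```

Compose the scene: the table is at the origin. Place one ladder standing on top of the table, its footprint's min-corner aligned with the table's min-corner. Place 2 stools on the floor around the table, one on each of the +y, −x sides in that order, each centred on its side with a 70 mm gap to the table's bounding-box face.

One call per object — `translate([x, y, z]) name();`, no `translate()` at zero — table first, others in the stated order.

table();
translate([0, 0, 746]) ladder();
translate([502, 874, 0]) stool();
translate([-410, 239, 0]) stool();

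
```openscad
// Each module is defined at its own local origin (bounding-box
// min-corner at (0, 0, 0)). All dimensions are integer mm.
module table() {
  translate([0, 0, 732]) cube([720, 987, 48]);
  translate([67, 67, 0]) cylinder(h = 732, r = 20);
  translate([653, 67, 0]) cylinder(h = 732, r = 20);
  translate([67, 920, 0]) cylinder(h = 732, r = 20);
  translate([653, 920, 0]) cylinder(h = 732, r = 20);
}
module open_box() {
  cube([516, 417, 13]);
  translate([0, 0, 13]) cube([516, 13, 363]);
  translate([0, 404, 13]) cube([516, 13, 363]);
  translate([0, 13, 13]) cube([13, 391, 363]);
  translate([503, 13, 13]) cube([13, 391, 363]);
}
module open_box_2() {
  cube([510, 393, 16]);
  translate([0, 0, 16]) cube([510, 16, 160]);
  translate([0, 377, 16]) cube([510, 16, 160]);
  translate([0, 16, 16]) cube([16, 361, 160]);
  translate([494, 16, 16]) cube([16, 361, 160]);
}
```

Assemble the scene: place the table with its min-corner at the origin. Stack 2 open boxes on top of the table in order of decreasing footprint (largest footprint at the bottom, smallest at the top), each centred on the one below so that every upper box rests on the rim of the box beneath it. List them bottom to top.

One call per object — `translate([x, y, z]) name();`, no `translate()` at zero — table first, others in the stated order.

table();
translate([102, 285, 780]) open_box();
translate([105, 297, 1156]) open_box_2();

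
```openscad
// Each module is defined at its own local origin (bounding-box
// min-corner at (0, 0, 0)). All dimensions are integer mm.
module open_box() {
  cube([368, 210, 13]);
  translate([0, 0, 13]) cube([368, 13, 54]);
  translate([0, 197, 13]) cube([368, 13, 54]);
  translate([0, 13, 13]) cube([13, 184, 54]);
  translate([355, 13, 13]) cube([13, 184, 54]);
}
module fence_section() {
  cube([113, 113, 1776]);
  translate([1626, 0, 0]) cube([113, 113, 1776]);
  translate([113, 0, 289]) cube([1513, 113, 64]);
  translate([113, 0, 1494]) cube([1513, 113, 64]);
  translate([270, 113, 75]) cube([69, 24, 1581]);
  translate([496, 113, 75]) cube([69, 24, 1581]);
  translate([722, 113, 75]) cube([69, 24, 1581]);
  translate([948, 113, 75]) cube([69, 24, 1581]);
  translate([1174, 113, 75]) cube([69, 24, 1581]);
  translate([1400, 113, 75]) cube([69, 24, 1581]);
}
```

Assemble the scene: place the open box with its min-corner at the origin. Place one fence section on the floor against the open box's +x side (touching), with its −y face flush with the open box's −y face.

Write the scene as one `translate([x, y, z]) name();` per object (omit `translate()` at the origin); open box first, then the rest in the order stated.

open_box();
translate([368, 0, 0]) fence_section();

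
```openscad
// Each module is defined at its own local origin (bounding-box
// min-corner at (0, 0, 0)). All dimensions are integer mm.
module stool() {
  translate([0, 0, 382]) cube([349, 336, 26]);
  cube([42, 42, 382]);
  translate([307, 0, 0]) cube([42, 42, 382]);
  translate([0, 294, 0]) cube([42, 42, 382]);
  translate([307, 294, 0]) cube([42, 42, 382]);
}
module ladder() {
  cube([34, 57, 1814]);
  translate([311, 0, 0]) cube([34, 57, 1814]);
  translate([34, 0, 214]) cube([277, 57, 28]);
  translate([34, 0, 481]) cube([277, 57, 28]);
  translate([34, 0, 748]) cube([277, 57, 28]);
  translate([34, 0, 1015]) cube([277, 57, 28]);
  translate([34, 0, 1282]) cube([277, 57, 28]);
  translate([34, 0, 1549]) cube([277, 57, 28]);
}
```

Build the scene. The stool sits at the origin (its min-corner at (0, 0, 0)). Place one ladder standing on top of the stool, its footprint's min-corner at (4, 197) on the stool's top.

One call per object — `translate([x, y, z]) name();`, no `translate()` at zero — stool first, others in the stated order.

stool();
translate([4, 197, 408]) ladder();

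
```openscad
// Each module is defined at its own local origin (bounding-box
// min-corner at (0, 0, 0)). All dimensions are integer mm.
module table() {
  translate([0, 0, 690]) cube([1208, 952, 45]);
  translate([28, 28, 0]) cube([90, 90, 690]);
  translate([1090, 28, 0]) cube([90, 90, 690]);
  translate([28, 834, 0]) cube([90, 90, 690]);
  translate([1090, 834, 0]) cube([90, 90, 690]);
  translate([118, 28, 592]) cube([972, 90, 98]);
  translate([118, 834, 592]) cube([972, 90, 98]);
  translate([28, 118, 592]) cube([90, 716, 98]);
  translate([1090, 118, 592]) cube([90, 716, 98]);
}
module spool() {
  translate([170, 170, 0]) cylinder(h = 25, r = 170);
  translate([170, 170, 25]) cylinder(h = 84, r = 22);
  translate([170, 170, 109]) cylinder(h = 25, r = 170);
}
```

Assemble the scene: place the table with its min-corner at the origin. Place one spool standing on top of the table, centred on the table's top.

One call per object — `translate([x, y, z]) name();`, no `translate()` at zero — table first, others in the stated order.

table();
translate([434, 306, 735]) spool();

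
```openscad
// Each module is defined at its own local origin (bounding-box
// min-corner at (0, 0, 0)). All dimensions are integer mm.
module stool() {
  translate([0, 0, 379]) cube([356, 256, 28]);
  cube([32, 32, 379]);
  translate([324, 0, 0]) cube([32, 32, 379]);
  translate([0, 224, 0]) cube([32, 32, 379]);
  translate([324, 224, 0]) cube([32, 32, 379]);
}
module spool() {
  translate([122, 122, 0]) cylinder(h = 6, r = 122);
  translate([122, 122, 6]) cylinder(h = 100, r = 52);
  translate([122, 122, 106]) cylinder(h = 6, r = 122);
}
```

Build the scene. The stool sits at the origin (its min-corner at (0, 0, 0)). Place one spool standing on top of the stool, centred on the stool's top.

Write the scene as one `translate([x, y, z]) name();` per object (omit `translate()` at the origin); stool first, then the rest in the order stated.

stool();
translate([56, 6, 407]) spool();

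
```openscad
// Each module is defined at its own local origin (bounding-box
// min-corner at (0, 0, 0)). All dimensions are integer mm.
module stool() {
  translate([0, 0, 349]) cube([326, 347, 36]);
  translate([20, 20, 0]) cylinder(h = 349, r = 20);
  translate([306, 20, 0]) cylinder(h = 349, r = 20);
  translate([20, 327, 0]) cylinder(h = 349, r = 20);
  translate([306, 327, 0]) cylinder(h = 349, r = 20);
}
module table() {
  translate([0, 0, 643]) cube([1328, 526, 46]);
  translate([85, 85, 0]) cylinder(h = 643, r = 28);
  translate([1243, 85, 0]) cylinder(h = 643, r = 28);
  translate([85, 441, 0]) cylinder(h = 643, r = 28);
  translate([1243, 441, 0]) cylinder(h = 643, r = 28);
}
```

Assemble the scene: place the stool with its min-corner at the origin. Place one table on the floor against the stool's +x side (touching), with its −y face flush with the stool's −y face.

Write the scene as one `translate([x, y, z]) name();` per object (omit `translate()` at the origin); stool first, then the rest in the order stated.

stool();
translate([326, 0, 0]) table();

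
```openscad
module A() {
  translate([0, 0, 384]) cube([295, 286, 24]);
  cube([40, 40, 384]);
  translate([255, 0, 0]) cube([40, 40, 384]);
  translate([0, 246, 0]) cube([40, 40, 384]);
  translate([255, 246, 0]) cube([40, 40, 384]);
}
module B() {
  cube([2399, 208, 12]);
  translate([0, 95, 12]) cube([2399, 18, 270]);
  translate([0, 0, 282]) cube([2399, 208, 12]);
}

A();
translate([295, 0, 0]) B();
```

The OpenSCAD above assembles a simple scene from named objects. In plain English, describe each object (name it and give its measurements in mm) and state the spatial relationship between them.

A is a simple wooden stool: a rectangular seat 295 mm (x) by 286 mm (y), 24 mm thick, top face at z = 408 mm, on four square legs, each 40×40 mm in cross-section. The legs rest on z = 0, each flush with a corner of the seat.

B is an I-beam lying along x, 2399 mm long. Overall section height 294 mm. Two flanges 208 mm wide (y) and 12 mm thick, one on the floor and one at the top; a web 18 mm thick runs between them, centred on the flange width.

The I-beam is against the stool's +x side, with their −y faces flush.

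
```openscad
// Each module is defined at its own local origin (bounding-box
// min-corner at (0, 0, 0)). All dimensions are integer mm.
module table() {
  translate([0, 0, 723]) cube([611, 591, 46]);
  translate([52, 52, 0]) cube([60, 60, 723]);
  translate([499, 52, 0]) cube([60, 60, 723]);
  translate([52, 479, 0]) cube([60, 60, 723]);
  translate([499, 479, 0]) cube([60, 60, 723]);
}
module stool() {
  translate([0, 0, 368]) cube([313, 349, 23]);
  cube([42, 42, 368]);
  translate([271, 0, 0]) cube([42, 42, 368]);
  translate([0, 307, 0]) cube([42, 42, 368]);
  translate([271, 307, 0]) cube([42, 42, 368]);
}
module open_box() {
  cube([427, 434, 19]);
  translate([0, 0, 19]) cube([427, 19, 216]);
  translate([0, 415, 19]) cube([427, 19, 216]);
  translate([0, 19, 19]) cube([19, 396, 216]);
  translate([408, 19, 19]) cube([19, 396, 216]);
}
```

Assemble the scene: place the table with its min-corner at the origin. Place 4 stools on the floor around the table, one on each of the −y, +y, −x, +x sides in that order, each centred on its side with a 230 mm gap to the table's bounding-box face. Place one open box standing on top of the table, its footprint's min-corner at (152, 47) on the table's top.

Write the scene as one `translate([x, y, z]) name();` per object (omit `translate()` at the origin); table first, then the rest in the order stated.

table();
translate([149, -579, 0]) stool();
translate([149, 821, 0]) stool();
translate([-543, 121, 0]) stool();
translate([841, 121, 0]) stool();
translate([152, 47, 769]) open_box();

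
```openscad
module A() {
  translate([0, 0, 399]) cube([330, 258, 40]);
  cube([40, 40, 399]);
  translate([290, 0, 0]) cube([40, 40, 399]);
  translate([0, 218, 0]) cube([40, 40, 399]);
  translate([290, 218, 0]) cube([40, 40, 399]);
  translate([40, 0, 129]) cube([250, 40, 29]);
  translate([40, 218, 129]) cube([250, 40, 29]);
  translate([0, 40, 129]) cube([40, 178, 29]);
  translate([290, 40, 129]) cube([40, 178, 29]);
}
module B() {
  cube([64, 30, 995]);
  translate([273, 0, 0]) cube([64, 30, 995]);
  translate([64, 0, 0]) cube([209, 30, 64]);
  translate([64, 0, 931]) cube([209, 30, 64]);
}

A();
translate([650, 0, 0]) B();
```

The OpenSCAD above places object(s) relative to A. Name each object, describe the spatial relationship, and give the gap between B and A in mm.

The picture frame's nearest face is 320 mm from the stool's +x face.

A is a stool. B is a picture frame. The picture frame is on the floor beside the stool on its +x side. The gap between the picture frame and the stool is 320 mm.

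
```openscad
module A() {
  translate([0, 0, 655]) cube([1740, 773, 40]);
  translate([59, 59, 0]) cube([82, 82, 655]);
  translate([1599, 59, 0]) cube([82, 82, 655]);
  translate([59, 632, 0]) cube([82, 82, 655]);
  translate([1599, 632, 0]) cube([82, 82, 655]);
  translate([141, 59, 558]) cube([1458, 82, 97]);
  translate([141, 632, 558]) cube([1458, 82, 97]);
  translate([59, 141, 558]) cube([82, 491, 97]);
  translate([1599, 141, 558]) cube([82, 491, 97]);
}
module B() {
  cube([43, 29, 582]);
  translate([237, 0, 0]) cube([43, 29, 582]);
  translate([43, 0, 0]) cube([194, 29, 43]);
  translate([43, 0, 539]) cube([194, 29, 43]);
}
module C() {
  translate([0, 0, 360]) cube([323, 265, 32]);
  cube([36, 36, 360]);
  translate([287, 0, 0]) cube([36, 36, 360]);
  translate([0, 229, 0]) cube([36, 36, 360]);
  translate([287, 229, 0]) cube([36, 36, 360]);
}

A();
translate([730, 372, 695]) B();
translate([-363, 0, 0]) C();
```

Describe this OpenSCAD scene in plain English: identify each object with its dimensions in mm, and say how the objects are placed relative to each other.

A is a rectangular dining table. The top is 1740×773×40 mm with its upper surface at z = 695 mm. It stands on four 82×82 mm square legs, each inset 59 mm from the nearest pair of top edges, running from the floor to the underside of the top. Four apron rails, 82 mm thick and 97 mm tall, run between adjacent legs with their top edges flush with the underside of the top and their outer faces flush with the legs' outer faces.

B is a rectangular picture frame lying in the x–z plane (depth along y). The opening is 194 mm wide (x) by 496 mm tall (z), surrounded by a border 43 mm wide on all four sides. The frame is 29 mm deep and is made of two full-height vertical stiles with two horizontal rails fitted between them.

C is a four-legged stool. The seat is 323×265 mm, 32 mm thick, top at z = 392 mm. It stands on four square legs, each 36×36 mm in cross-section, from z = 0 to the seat underside, each flush with a corner of the seat.

The picture frame is on top of the table, centred. The stool is on the floor beside the table on its −x side.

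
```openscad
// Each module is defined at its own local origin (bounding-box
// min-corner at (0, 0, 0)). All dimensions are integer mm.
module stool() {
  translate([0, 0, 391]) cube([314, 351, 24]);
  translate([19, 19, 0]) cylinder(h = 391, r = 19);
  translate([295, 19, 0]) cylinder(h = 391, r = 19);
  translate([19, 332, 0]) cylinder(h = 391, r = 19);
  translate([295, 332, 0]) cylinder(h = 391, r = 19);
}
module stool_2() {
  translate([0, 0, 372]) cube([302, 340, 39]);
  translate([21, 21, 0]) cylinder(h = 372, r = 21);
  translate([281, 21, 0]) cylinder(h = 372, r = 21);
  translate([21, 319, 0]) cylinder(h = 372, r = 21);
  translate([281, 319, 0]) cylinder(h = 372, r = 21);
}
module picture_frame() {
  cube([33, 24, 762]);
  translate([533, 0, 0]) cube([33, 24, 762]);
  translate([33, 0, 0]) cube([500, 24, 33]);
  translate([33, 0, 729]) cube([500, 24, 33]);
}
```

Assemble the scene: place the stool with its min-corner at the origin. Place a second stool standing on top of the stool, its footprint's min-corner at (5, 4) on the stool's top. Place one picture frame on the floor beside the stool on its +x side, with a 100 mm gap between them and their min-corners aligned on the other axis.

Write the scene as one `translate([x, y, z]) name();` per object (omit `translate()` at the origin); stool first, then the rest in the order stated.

stool();
translate([5, 4, 415]) stool_2();
translate([414, 0, 0]) picture_frame();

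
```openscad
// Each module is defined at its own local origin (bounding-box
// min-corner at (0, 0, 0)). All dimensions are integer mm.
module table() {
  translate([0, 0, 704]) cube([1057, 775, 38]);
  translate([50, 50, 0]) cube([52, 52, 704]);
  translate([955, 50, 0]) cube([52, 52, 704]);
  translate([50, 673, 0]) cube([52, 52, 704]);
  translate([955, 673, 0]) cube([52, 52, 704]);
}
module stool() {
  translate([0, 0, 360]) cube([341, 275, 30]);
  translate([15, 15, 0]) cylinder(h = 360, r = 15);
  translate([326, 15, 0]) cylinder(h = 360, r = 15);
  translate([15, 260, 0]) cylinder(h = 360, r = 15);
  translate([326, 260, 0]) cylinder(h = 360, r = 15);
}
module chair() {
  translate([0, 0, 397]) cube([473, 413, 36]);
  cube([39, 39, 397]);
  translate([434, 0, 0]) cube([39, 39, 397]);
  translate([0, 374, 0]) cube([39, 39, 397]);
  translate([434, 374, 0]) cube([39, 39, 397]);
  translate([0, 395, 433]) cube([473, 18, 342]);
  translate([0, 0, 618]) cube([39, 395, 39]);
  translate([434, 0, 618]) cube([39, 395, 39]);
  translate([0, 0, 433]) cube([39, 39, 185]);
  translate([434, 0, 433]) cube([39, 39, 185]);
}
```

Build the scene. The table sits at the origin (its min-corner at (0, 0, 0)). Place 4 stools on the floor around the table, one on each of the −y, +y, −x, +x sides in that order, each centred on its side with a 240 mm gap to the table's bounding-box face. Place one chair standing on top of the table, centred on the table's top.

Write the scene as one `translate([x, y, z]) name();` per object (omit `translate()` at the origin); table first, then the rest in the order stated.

table();
translate([358, -515, 0]) stool();
translate([358, 1015, 0]) stool();
translate([-581, 250, 0]) stool();
translate([1297, 250, 0]) stool();
translate([292, 181, 742]) chair();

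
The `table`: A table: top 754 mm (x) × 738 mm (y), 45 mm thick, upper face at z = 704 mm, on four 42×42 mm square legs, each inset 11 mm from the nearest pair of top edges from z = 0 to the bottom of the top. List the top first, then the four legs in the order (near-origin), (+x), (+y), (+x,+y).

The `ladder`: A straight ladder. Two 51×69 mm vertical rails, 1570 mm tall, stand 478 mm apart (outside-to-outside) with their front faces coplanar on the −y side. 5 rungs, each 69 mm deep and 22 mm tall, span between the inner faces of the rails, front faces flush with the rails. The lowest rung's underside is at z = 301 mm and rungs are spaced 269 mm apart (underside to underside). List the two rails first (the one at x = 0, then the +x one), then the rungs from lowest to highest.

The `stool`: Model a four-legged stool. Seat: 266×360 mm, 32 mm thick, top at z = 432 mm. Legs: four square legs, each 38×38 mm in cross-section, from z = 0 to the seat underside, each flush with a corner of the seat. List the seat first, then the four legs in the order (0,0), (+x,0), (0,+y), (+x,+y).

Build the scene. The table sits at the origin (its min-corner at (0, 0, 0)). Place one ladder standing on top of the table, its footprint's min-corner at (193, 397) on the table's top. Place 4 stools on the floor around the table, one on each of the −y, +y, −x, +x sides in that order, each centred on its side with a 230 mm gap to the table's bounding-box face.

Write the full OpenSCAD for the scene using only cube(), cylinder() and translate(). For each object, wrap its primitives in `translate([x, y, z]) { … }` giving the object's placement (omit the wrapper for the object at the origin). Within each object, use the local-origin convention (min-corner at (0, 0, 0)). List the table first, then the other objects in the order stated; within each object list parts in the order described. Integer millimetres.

translate([0, 0, 659]) cube([754, 738, 45]);
translate([11, 11, 0]) cube([42, 42, 659]);
translate([701, 11, 0]) cube([42, 42, 659]);
translate([11, 685, 0]) cube([42, 42, 659]);
translate([701, 685, 0]) cube([42, 42, 659]);
translate([193, 397, 704]) {
  cube([51, 69, 1570]);
  translate([427, 0, 0]) cube([51, 69, 1570]);
  translate([51, 0, 301]) cube([376, 69, 22]);
  translate([51, 0, 570]) cube([376, 69, 22]);
  translate([51, 0, 839]) cube([376, 69, 22]);
  translate([51, 0, 1108]) cube([376, 69, 22]);
  translate([51, 0, 1377]) cube([376, 69, 22]);
}
translate([244, -590, 0]) {
  translate([0, 0, 400]) cube([266, 360, 32]);
  cube([38, 38, 400]);
  translate([228, 0, 0]) cube([38, 38, 400]);
  translate([0, 322, 0]) cube([38, 38, 400]);
  translate([228, 322, 0]) cube([38, 38, 400]);
}
translate([244, 968, 0]) {
  translate([0, 0, 400]) cube([266, 360, 32]);
  cube([38, 38, 400]);
  translate([228, 0, 0]) cube([38, 38, 400]);
  translate([0, 322, 0]) cube([38, 38, 400]);
  translate([228, 322, 0]) cube([38, 38, 400]);
}
translate([-496, 189, 0]) {
  translate([0, 0, 400]) cube([266, 360, 32]);
  cube([38, 38, 400]);
  translate([228, 0, 0]) cube([38, 38, 400]);
  translate([0, 322, 0]) cube([38, 38, 400]);
  translate([228, 322, 0]) cube([38, 38, 400]);
}
translate([984, 189, 0]) {
  translate([0, 0, 400]) cube([266, 360, 32]);
  cube([38, 38, 400]);
  translate([228, 0, 0]) cube([38, 38, 400]);
  translate([0, 322, 0]) cube([38, 38, 400]);
  translate([228, 322, 0]) cube([38, 38, 400]);
}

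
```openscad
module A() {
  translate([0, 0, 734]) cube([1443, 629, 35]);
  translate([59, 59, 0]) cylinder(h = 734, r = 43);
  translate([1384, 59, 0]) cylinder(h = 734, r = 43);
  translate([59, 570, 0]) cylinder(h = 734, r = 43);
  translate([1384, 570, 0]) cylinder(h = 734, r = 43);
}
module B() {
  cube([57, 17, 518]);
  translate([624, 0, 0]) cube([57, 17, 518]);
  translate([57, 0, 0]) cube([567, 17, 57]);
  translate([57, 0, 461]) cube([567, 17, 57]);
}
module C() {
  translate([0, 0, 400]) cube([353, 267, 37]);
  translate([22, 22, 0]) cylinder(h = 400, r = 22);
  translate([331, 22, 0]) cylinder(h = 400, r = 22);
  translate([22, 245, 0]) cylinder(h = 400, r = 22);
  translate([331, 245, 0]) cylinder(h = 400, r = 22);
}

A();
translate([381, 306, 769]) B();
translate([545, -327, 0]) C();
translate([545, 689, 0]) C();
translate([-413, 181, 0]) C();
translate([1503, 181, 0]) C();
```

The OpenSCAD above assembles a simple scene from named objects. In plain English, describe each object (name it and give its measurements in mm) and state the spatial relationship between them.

A is a table with a 1443×629 mm rectangular top, 35 mm thick, top surface at z = 769 mm, supported by four round legs of 86 mm diameter, each leg's bounding box inset 16 mm from the nearest pair of top edges, running from the floor.

B is a picture frame with a 567×404 mm rectangular opening (x by z) and a uniform 57 mm border on every side. Frame depth is 17 mm along y. It is built from two vertical stiles running the full outside height and two horizontal rails spanning the gap between the stiles.

C is a four-legged stool. The seat is 353×267 mm, 37 mm thick, top at z = 437 mm. It stands on four round legs, each 44 mm in diameter, from z = 0 to the seat underside, each leg's axis is inset half a diameter from the nearest pair of seat edges (so the leg's bounding box is flush with the corner).

The picture frame is on top of the table, centred. Four stools sit around the table at the −y, +y, −x, +x sides.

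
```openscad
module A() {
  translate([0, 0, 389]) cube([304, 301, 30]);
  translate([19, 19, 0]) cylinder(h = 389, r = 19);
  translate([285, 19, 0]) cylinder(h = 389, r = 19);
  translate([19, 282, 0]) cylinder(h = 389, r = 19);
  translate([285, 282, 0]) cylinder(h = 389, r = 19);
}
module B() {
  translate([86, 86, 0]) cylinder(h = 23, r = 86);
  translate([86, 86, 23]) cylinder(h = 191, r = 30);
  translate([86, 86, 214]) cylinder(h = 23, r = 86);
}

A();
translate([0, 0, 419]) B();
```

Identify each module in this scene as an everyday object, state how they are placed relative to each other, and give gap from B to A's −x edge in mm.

A is a stool. B is a spool. The spool is on top of the stool. The gap from the spool to the stool's −x edge is 0 mm.

The spool's min-x is at 0; the stool's min-x is 0; gap = 0 mm.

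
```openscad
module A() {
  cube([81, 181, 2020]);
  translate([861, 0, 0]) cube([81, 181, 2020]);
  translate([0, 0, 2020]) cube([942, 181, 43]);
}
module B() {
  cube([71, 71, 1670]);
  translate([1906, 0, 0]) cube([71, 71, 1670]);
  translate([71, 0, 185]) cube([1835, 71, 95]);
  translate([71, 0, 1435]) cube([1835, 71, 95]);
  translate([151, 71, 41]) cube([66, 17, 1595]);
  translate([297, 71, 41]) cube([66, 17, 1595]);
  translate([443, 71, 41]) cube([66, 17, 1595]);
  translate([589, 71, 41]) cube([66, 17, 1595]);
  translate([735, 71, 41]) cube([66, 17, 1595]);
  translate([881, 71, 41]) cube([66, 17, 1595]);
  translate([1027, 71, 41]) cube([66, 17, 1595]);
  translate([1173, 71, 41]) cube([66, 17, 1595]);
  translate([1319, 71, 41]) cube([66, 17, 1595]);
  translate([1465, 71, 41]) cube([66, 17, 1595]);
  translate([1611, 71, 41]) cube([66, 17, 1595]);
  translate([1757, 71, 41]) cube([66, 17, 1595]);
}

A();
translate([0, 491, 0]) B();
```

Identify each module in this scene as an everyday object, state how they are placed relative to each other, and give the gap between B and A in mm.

The fence section's nearest face is 310 mm from the door frame's +y face.

A is a door frame. B is a fence section. The fence section is on the floor beside the door frame on its +y side. The gap between the fence section and the door frame is 310 mm.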